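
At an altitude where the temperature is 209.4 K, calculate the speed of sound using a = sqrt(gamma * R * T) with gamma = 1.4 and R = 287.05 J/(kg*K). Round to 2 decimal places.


Step 1: gamma * R * T = 1.4 * 287.05 * 209.4 = 84151.578
Step 2: a = sqrt(84151.578) = 290.09 m/s

290.09


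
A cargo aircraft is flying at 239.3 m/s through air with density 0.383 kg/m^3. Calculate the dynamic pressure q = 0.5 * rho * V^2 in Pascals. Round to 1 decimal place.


Step 1: V^2 = 239.3^2 = 57264.49
Step 2: q = 0.5 * 0.383 * 57264.49
Step 3: q = 10966.1 Pa

10966.1


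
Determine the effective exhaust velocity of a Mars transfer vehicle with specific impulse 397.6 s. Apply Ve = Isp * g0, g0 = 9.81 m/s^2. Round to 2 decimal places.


Step 1: Ve = Isp * g0 = 397.6 * 9.81
Step 2: Ve = 3900.46 m/s

3900.46


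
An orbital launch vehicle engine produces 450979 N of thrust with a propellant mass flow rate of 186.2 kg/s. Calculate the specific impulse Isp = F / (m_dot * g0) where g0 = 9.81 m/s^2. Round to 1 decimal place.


Step 1: m_dot * g0 = 186.2 * 9.81 = 1826.62
Step 2: Isp = 450979 / 1826.62 = 246.9 s

246.9


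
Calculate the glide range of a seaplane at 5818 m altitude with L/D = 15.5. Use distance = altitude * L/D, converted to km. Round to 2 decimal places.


Step 1: Glide distance = altitude * L/D = 5818 * 15.5 = 90179.0 m
Step 2: Convert to km: 90179.0 / 1000 = 90.18 km

90.18


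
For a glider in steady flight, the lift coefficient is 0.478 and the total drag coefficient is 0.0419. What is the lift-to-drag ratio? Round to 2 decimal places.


Step 1: L/D = CL / CD = 0.478 / 0.0419
Step 2: L/D = 11.41

11.41


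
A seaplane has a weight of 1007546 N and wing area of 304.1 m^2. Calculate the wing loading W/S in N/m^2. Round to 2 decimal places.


Step 1: Wing loading = W / S = 1007546 / 304.1
Step 2: Wing loading = 3313.21 N/m^2

3313.21


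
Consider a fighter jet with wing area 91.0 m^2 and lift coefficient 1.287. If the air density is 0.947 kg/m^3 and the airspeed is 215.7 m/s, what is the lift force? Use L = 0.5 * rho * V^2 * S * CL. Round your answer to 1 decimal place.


Step 1: Calculate dynamic pressure q = 0.5 * 0.947 * 215.7^2 = 0.5 * 0.947 * 46526.49 = 22030.293 Pa
Step 2: Multiply by wing area and lift coefficient: L = 22030.293 * 91.0 * 1.287
Step 3: L = 2004756.6644 * 1.287 = 2580121.8 N

2580121.8


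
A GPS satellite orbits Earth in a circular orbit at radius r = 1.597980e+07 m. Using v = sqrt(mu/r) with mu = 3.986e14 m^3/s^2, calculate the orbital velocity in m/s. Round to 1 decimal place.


Step 1: mu / r = 3.986e14 / 1.597980e+07 = 24943991.7896
Step 2: v = sqrt(24943991.7896) = 4994.4 m/s

4994.4


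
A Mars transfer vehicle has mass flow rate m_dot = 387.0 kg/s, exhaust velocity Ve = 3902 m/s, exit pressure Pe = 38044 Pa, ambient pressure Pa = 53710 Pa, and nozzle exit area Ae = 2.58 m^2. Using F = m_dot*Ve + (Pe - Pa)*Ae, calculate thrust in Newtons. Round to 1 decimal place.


Step 1: Momentum thrust = m_dot * Ve = 387.0 * 3902 = 1510074.0 N
Step 2: Pressure thrust = (Pe - Pa) * Ae = (38044 - 53710) * 2.58 = -40418.28 N
Step 3: Total thrust F = 1510074.0 + -40418.28 = 1469655.7 N

1469655.7


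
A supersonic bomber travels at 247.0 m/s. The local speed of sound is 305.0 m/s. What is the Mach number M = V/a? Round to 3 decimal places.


Step 1: M = V / a = 247.0 / 305.0
Step 2: M = 0.810

0.810


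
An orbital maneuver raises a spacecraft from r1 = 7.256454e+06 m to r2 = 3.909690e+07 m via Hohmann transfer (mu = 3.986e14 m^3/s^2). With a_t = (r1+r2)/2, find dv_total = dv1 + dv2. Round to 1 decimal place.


Step 1: Transfer semi-major axis a_t = (7.256454e+06 + 3.909690e+07) / 2 = 2.317668e+07 m
Step 2: v1 (circular at r1) = sqrt(mu/r1) = 7411.51 m/s
Step 3: v_t1 = sqrt(mu*(2/r1 - 1/a_t)) = 9626.14 m/s
Step 4: dv1 = |9626.14 - 7411.51| = 2214.63 m/s
Step 5: v2 (circular at r2) = 3192.99 m/s, v_t2 = 1786.63 m/s
Step 6: dv2 = |3192.99 - 1786.63| = 1406.36 m/s
Step 7: Total delta-v = 2214.63 + 1406.36 = 3621.0 m/s

3621.0


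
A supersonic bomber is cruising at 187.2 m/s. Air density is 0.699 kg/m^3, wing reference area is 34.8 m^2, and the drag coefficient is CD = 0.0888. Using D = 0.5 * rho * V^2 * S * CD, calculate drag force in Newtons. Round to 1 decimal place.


Step 1: Dynamic pressure q = 0.5 * 0.699 * 187.2^2 = 12247.8221 Pa
Step 2: Drag D = q * S * CD = 12247.8221 * 34.8 * 0.0888
Step 3: D = 37848.7 N

37848.7


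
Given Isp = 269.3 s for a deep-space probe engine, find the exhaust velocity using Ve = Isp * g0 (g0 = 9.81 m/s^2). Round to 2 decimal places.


Step 1: Ve = Isp * g0 = 269.3 * 9.81
Step 2: Ve = 2641.83 m/s

2641.83


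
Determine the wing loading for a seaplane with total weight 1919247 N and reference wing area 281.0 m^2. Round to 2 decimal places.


Step 1: Wing loading = W / S = 1919247 / 281.0
Step 2: Wing loading = 6830.06 N/m^2

6830.06


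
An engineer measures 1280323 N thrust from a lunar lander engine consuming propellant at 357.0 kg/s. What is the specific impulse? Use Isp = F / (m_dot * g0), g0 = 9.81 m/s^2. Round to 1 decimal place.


Step 1: m_dot * g0 = 357.0 * 9.81 = 3502.17
Step 2: Isp = 1280323 / 3502.17 = 365.6 s

365.6


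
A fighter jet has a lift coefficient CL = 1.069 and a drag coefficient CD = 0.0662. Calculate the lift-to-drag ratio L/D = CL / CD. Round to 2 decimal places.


Step 1: L/D = CL / CD = 1.069 / 0.0662
Step 2: L/D = 16.15

16.15


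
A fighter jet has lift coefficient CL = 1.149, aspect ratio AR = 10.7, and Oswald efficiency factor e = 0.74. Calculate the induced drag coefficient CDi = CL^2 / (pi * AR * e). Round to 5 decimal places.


Step 1: CL^2 = 1.149^2 = 1.320201
Step 2: pi * AR * e = 3.14159 * 10.7 * 0.74 = 24.875131
Step 3: CDi = 1.320201 / 24.875131 = 0.05307

0.05307


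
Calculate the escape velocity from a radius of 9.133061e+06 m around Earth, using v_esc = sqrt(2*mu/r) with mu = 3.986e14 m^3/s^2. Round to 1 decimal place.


Step 1: 2*mu/r = 2 * 3.986e14 / 9.133061e+06 = 87287274.2227
Step 2: v_esc = sqrt(87287274.2227) = 9342.8 m/s

9342.8


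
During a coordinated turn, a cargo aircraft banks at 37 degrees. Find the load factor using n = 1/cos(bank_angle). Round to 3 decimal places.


Step 1: Convert 37 degrees to radians = 0.645772
Step 2: cos(37 deg) = 0.798636
Step 3: n = 1 / 0.798636 = 1.252

1.252


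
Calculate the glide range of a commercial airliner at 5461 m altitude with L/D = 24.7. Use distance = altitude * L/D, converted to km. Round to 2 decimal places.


Step 1: Glide distance = altitude * L/D = 5461 * 24.7 = 134886.7 m
Step 2: Convert to km: 134886.7 / 1000 = 134.89 km

134.89


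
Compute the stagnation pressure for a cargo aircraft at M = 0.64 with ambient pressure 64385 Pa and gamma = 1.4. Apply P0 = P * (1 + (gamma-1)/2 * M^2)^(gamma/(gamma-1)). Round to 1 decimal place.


Step 1: (gamma-1)/2 * M^2 = 0.2 * 0.4096 = 0.08192
Step 2: 1 + 0.08192 = 1.08192
Step 3: Exponent gamma/(gamma-1) = 3.5
Step 4: P0 = 64385 * 1.08192^3.5 = 84814.0 Pa

84814.0


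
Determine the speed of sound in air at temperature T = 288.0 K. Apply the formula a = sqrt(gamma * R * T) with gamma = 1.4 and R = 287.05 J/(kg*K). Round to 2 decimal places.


Step 1: gamma * R * T = 1.4 * 287.05 * 288.0 = 115738.56
Step 2: a = sqrt(115738.56) = 340.20 m/s

340.20


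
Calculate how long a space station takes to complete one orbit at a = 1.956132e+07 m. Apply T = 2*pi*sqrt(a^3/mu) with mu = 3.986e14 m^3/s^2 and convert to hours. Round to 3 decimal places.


Step 1: a^3 / mu = 7.485046e+21 / 3.986e14 = 1.877834e+07
Step 2: sqrt(1.877834e+07) = 4333.3981 s
Step 3: T = 2*pi * 4333.3981 = 27227.54 s
Step 4: T in hours = 27227.54 / 3600 = 7.563 hours

7.563


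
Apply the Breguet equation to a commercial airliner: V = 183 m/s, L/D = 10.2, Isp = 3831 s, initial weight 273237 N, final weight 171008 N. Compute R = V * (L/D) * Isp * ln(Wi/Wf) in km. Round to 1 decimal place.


Step 1: Coefficient = V * (L/D) * Isp = 183 * 10.2 * 3831 = 7150944.6 m
Step 2: Wi/Wf = 273237 / 171008 = 1.597802
Step 3: ln(1.597802) = 0.468629
Step 4: R = 7150944.6 * 0.468629 = 3351141.5 m = 3351.1 km

3351.1


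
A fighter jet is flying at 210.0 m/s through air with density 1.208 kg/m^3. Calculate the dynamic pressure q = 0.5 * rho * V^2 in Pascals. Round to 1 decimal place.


Step 1: V^2 = 210.0^2 = 44100.0
Step 2: q = 0.5 * 1.208 * 44100.0
Step 3: q = 26636.4 Pa

26636.4


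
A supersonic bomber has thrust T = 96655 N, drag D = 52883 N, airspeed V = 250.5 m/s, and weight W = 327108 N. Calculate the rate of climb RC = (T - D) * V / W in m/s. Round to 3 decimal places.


Step 1: Excess thrust = T - D = 96655 - 52883 = 43772 N
Step 2: Excess power = 43772 * 250.5 = 10964886.0 W
Step 3: RC = 10964886.0 / 327108 = 33.521 m/s

33.521


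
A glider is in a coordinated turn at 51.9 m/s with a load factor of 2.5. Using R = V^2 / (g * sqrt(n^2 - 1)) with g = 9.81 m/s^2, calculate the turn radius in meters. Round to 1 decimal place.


Step 1: V^2 = 51.9^2 = 2693.61
Step 2: n^2 - 1 = 2.5^2 - 1 = 5.25
Step 3: sqrt(5.25) = 2.291288
Step 4: R = 2693.61 / (9.81 * 2.291288) = 119.8 m

119.8


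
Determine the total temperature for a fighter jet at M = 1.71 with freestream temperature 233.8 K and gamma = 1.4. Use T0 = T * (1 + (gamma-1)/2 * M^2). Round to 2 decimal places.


Step 1: (gamma-1)/2 = 0.2
Step 2: M^2 = 2.9241
Step 3: 1 + 0.2 * 2.9241 = 1.58482
Step 4: T0 = 233.8 * 1.58482 = 370.53 K

370.53


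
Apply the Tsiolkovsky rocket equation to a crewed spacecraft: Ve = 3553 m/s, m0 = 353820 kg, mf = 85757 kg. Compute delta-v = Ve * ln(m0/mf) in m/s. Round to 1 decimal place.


Step 1: Mass ratio m0/mf = 353820 / 85757 = 4.125844
Step 2: ln(4.125844) = 1.417271
Step 3: delta-v = 3553 * 1.417271 = 5035.6 m/s

5035.6


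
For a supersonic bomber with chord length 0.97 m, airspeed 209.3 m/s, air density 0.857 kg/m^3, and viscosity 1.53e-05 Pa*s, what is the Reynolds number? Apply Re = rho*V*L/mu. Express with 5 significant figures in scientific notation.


Step 1: Numerator = rho * V * L = 0.857 * 209.3 * 0.97 = 173.988997
Step 2: Re = 173.988997 / 1.53e-05
Step 3: Re = 1.1372e+07

1.1372e+07


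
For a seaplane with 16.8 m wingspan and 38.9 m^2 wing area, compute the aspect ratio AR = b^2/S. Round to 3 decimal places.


Step 1: b^2 = 16.8^2 = 282.24
Step 2: AR = 282.24 / 38.9 = 7.256

7.256


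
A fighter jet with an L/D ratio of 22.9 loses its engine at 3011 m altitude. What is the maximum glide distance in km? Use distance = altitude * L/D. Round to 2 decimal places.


Step 1: Glide distance = altitude * L/D = 3011 * 22.9 = 68951.9 m
Step 2: Convert to km: 68951.9 / 1000 = 68.95 km

68.95


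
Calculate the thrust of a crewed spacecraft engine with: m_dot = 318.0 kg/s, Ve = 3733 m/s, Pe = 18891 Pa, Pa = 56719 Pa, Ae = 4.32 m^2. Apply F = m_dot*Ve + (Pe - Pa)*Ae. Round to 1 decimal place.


Step 1: Momentum thrust = m_dot * Ve = 318.0 * 3733 = 1187094.0 N
Step 2: Pressure thrust = (Pe - Pa) * Ae = (18891 - 56719) * 4.32 = -163416.96 N
Step 3: Total thrust F = 1187094.0 + -163416.96 = 1023677.0 N

1023677.0


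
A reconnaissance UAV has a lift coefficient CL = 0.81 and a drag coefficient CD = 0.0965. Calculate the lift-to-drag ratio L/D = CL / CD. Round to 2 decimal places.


Step 1: L/D = CL / CD = 0.81 / 0.0965
Step 2: L/D = 8.39

8.39


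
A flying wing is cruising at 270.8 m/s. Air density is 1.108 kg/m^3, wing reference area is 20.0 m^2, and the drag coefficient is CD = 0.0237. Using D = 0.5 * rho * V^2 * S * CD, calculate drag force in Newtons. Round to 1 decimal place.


Step 1: Dynamic pressure q = 0.5 * 1.108 * 270.8^2 = 40626.2826 Pa
Step 2: Drag D = q * S * CD = 40626.2826 * 20.0 * 0.0237
Step 3: D = 19256.9 N

19256.9


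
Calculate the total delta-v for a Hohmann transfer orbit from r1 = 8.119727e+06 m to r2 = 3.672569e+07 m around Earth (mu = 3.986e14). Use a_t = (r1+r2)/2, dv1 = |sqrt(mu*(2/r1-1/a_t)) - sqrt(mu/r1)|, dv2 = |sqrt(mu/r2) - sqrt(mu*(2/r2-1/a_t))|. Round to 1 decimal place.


Step 1: Transfer semi-major axis a_t = (8.119727e+06 + 3.672569e+07) / 2 = 2.242271e+07 m
Step 2: v1 (circular at r1) = sqrt(mu/r1) = 7006.45 m/s
Step 3: v_t1 = sqrt(mu*(2/r1 - 1/a_t)) = 8966.83 m/s
Step 4: dv1 = |8966.83 - 7006.45| = 1960.38 m/s
Step 5: v2 (circular at r2) = 3294.46 m/s, v_t2 = 1982.49 m/s
Step 6: dv2 = |3294.46 - 1982.49| = 1311.97 m/s
Step 7: Total delta-v = 1960.38 + 1311.97 = 3272.3 m/s

3272.3


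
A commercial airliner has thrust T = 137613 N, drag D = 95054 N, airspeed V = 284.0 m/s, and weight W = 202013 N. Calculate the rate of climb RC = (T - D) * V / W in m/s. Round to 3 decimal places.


Step 1: Excess thrust = T - D = 137613 - 95054 = 42559 N
Step 2: Excess power = 42559 * 284.0 = 12086756.0 W
Step 3: RC = 12086756.0 / 202013 = 59.832 m/s

59.832


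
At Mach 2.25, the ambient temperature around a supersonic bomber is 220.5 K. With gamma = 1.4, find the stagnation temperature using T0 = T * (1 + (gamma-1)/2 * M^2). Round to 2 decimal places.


Step 1: (gamma-1)/2 = 0.2
Step 2: M^2 = 5.0625
Step 3: 1 + 0.2 * 5.0625 = 2.0125
Step 4: T0 = 220.5 * 2.0125 = 443.76 K

443.76


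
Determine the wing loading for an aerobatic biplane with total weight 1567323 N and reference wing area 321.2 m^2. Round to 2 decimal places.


Step 1: Wing loading = W / S = 1567323 / 321.2
Step 2: Wing loading = 4879.59 N/m^2

4879.59


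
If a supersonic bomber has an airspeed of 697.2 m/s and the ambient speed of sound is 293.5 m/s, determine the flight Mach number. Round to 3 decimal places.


Step 1: M = V / a = 697.2 / 293.5
Step 2: M = 2.375

2.375


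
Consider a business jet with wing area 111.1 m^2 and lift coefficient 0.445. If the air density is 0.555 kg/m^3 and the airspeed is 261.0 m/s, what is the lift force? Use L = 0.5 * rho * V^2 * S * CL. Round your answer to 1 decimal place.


Step 1: Calculate dynamic pressure q = 0.5 * 0.555 * 261.0^2 = 0.5 * 0.555 * 68121.0 = 18903.5775 Pa
Step 2: Multiply by wing area and lift coefficient: L = 18903.5775 * 111.1 * 0.445
Step 3: L = 2100187.4603 * 0.445 = 934583.4 N

934583.4


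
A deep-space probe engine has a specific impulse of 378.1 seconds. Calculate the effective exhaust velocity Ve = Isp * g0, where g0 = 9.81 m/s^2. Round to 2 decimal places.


Step 1: Ve = Isp * g0 = 378.1 * 9.81
Step 2: Ve = 3709.16 m/s

3709.16


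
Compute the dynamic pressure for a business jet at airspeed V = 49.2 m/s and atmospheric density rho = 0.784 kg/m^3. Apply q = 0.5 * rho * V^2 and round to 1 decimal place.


Step 1: V^2 = 49.2^2 = 2420.64
Step 2: q = 0.5 * 0.784 * 2420.64
Step 3: q = 948.9 Pa

948.9


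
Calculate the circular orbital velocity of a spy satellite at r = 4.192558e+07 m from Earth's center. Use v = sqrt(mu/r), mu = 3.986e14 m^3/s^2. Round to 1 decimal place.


Step 1: mu / r = 3.986e14 / 4.192558e+07 = 9507322.2601
Step 2: v = sqrt(9507322.2601) = 3083.4 m/s

3083.4


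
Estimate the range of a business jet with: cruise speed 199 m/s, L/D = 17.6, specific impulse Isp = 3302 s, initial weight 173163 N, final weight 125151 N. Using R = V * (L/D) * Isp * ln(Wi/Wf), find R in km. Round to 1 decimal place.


Step 1: Coefficient = V * (L/D) * Isp = 199 * 17.6 * 3302 = 11564924.8 m
Step 2: Wi/Wf = 173163 / 125151 = 1.383633
Step 3: ln(1.383633) = 0.324712
Step 4: R = 11564924.8 * 0.324712 = 3755273.8 m = 3755.3 km

3755.3


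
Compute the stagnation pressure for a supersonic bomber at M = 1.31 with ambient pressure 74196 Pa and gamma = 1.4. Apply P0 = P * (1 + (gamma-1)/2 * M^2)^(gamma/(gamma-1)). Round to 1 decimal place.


Step 1: (gamma-1)/2 * M^2 = 0.2 * 1.7161 = 0.34322
Step 2: 1 + 0.34322 = 1.34322
Step 3: Exponent gamma/(gamma-1) = 3.5
Step 4: P0 = 74196 * 1.34322^3.5 = 208398.9 Pa

208398.9


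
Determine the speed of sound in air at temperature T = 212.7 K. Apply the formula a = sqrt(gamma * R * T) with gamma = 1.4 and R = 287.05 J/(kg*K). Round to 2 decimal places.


Step 1: gamma * R * T = 1.4 * 287.05 * 212.7 = 85477.749
Step 2: a = sqrt(85477.749) = 292.37 m/s

292.37


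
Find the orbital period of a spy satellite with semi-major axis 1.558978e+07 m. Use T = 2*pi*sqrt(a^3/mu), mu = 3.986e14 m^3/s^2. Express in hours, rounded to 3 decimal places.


Step 1: a^3 / mu = 3.788959e+21 / 3.986e14 = 9.505669e+06
Step 2: sqrt(9.505669e+06) = 3083.1264 s
Step 3: T = 2*pi * 3083.1264 = 19371.85 s
Step 4: T in hours = 19371.85 / 3600 = 5.381 hours

5.381


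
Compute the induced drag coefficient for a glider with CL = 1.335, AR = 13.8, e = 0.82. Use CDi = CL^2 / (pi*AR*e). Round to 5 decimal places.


Step 1: CL^2 = 1.335^2 = 1.782225
Step 2: pi * AR * e = 3.14159 * 13.8 * 0.82 = 35.550262
Step 3: CDi = 1.782225 / 35.550262 = 0.05013

0.05013


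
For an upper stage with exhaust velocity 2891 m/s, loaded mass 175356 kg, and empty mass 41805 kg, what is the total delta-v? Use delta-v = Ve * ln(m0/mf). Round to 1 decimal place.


Step 1: Mass ratio m0/mf = 175356 / 41805 = 4.194618
Step 2: ln(4.194618) = 1.433802
Step 3: delta-v = 2891 * 1.433802 = 4145.1 m/s

4145.1


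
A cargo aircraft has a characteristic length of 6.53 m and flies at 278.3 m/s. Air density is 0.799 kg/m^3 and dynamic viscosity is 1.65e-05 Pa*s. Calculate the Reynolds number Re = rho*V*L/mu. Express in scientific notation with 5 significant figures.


Step 1: Numerator = rho * V * L = 0.799 * 278.3 * 6.53 = 1452.021901
Step 2: Re = 1452.021901 / 1.65e-05
Step 3: Re = 8.8001e+07

8.8001e+07


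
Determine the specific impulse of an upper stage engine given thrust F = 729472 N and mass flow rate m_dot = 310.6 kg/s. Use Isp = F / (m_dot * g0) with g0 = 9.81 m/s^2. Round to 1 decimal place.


Step 1: m_dot * g0 = 310.6 * 9.81 = 3046.99
Step 2: Isp = 729472 / 3046.99 = 239.4 s

239.4


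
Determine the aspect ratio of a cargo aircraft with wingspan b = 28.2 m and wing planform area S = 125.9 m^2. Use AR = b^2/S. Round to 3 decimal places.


Step 1: b^2 = 28.2^2 = 795.24
Step 2: AR = 795.24 / 125.9 = 6.316

6.316


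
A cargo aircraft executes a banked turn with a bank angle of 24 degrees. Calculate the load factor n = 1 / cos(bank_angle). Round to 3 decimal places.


Step 1: Convert 24 degrees to radians = 0.418879
Step 2: cos(24 deg) = 0.913545
Step 3: n = 1 / 0.913545 = 1.095

1.095


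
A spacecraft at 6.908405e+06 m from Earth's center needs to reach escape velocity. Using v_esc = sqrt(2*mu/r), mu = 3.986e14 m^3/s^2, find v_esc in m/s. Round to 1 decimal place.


Step 1: 2*mu/r = 2 * 3.986e14 / 6.908405e+06 = 115395666.583
Step 2: v_esc = sqrt(115395666.583) = 10742.2 m/s

10742.2


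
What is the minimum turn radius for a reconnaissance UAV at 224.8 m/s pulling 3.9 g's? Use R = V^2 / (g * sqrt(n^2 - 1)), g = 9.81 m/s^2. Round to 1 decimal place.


Step 1: V^2 = 224.8^2 = 50535.04
Step 2: n^2 - 1 = 3.9^2 - 1 = 14.21
Step 3: sqrt(14.21) = 3.769615
Step 4: R = 50535.04 / (9.81 * 3.769615) = 1366.6 m

1366.6


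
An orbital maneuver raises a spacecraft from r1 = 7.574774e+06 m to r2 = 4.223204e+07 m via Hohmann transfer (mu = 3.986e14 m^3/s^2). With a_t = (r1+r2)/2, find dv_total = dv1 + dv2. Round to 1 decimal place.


Step 1: Transfer semi-major axis a_t = (7.574774e+06 + 4.223204e+07) / 2 = 2.490341e+07 m
Step 2: v1 (circular at r1) = sqrt(mu/r1) = 7254.1 m/s
Step 3: v_t1 = sqrt(mu*(2/r1 - 1/a_t)) = 9446.6 m/s
Step 4: dv1 = |9446.6 - 7254.1| = 2192.49 m/s
Step 5: v2 (circular at r2) = 3072.19 m/s, v_t2 = 1694.35 m/s
Step 6: dv2 = |3072.19 - 1694.35| = 1377.84 m/s
Step 7: Total delta-v = 2192.49 + 1377.84 = 3570.3 m/s

3570.3


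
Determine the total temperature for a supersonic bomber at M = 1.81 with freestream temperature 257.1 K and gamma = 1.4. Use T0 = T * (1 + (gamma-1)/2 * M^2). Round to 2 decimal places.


Step 1: (gamma-1)/2 = 0.2
Step 2: M^2 = 3.2761
Step 3: 1 + 0.2 * 3.2761 = 1.65522
Step 4: T0 = 257.1 * 1.65522 = 425.56 K

425.56


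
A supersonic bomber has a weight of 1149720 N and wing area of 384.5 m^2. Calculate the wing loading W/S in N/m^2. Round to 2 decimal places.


Step 1: Wing loading = W / S = 1149720 / 384.5
Step 2: Wing loading = 2990.17 N/m^2

2990.17


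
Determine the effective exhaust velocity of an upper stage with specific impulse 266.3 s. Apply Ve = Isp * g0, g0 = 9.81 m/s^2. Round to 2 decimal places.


Step 1: Ve = Isp * g0 = 266.3 * 9.81
Step 2: Ve = 2612.40 m/s

2612.40


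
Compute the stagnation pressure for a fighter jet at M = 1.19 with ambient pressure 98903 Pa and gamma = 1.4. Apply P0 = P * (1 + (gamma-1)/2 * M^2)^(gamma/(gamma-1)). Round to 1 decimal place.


Step 1: (gamma-1)/2 * M^2 = 0.2 * 1.4161 = 0.28322
Step 2: 1 + 0.28322 = 1.28322
Step 3: Exponent gamma/(gamma-1) = 3.5
Step 4: P0 = 98903 * 1.28322^3.5 = 236735.5 Pa

236735.5


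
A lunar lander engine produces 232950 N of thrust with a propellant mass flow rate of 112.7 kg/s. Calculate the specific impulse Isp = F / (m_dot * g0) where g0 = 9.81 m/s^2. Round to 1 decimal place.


Step 1: m_dot * g0 = 112.7 * 9.81 = 1105.59
Step 2: Isp = 232950 / 1105.59 = 210.7 s

210.7


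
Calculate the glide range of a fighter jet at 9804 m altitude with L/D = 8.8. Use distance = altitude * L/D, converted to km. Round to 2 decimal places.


Step 1: Glide distance = altitude * L/D = 9804 * 8.8 = 86275.2 m
Step 2: Convert to km: 86275.2 / 1000 = 86.28 km

86.28


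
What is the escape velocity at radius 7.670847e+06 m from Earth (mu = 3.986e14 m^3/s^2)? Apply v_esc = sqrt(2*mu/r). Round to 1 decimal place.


Step 1: 2*mu/r = 2 * 3.986e14 / 7.670847e+06 = 103925941.9462
Step 2: v_esc = sqrt(103925941.9462) = 10194.4 m/s

10194.4


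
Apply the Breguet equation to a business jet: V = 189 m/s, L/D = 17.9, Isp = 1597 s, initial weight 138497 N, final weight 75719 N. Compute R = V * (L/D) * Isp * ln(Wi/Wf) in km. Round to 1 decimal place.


Step 1: Coefficient = V * (L/D) * Isp = 189 * 17.9 * 1597 = 5402810.7 m
Step 2: Wi/Wf = 138497 / 75719 = 1.829092
Step 3: ln(1.829092) = 0.60382
Step 4: R = 5402810.7 * 0.60382 = 3262322.7 m = 3262.3 km

3262.3


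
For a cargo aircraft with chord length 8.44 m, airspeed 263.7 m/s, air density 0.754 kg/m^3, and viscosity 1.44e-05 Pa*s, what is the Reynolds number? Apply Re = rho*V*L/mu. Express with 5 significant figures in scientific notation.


Step 1: Numerator = rho * V * L = 0.754 * 263.7 * 8.44 = 1678.123512
Step 2: Re = 1678.123512 / 1.44e-05
Step 3: Re = 1.1654e+08

1.1654e+08


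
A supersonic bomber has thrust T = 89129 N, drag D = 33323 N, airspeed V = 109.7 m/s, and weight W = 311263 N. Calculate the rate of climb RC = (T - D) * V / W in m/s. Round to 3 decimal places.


Step 1: Excess thrust = T - D = 89129 - 33323 = 55806 N
Step 2: Excess power = 55806 * 109.7 = 6121918.2 W
Step 3: RC = 6121918.2 / 311263 = 19.668 m/s

19.668


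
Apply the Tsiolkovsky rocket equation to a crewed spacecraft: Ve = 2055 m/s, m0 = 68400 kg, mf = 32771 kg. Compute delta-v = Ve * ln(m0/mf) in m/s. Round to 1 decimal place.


Step 1: Mass ratio m0/mf = 68400 / 32771 = 2.087211
Step 2: ln(2.087211) = 0.735829
Step 3: delta-v = 2055 * 0.735829 = 1512.1 m/s

1512.1


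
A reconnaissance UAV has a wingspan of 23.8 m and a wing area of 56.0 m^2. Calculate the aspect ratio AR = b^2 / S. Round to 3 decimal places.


Step 1: b^2 = 23.8^2 = 566.44
Step 2: AR = 566.44 / 56.0 = 10.115

10.115


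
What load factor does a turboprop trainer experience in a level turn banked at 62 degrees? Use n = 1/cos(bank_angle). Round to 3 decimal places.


Step 1: Convert 62 degrees to radians = 1.082104
Step 2: cos(62 deg) = 0.469472
Step 3: n = 1 / 0.469472 = 2.130

2.130


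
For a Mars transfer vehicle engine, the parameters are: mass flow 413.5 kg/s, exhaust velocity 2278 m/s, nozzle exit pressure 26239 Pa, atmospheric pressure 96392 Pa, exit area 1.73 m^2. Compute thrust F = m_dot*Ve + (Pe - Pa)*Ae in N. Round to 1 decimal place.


Step 1: Momentum thrust = m_dot * Ve = 413.5 * 2278 = 941953.0 N
Step 2: Pressure thrust = (Pe - Pa) * Ae = (26239 - 96392) * 1.73 = -121364.69 N
Step 3: Total thrust F = 941953.0 + -121364.69 = 820588.3 N

820588.3


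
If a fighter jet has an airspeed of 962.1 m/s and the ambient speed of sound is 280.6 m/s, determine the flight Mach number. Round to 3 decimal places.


Step 1: M = V / a = 962.1 / 280.6
Step 2: M = 3.429

3.429


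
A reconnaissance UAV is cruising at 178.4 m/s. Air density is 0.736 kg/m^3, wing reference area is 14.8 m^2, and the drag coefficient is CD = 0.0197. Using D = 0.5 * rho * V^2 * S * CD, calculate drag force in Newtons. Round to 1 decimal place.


Step 1: Dynamic pressure q = 0.5 * 0.736 * 178.4^2 = 11712.1741 Pa
Step 2: Drag D = q * S * CD = 11712.1741 * 14.8 * 0.0197
Step 3: D = 3414.8 N

3414.8


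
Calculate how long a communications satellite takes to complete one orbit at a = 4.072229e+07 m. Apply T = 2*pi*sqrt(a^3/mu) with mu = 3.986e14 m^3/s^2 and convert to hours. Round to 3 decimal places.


Step 1: a^3 / mu = 6.752997e+22 / 3.986e14 = 1.694179e+08
Step 2: sqrt(1.694179e+08) = 13016.063 s
Step 3: T = 2*pi * 13016.063 = 81782.34 s
Step 4: T in hours = 81782.34 / 3600 = 22.717 hours

22.717


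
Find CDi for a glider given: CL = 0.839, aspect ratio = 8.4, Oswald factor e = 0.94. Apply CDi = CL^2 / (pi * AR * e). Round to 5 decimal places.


Step 1: CL^2 = 0.839^2 = 0.703921
Step 2: pi * AR * e = 3.14159 * 8.4 * 0.94 = 24.806016
Step 3: CDi = 0.703921 / 24.806016 = 0.02838

0.02838


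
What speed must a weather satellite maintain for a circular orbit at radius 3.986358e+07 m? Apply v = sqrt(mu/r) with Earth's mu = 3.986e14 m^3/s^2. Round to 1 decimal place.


Step 1: mu / r = 3.986e14 / 3.986358e+07 = 9999101.9372
Step 2: v = sqrt(9999101.9372) = 3162.1 m/s

3162.1


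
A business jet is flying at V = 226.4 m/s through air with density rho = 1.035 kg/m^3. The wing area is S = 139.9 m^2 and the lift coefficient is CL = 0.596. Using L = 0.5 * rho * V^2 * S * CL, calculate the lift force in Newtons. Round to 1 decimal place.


Step 1: Calculate dynamic pressure q = 0.5 * 1.035 * 226.4^2 = 0.5 * 1.035 * 51256.96 = 26525.4768 Pa
Step 2: Multiply by wing area and lift coefficient: L = 26525.4768 * 139.9 * 0.596
Step 3: L = 3710914.2043 * 0.596 = 2211704.9 N

2211704.9


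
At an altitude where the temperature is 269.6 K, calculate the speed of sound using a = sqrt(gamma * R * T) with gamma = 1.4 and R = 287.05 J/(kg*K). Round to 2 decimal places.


Step 1: gamma * R * T = 1.4 * 287.05 * 269.6 = 108344.152
Step 2: a = sqrt(108344.152) = 329.16 m/s

329.16


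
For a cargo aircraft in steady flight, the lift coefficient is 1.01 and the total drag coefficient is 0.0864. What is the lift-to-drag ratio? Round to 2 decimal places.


Step 1: L/D = CL / CD = 1.01 / 0.0864
Step 2: L/D = 11.69

11.69


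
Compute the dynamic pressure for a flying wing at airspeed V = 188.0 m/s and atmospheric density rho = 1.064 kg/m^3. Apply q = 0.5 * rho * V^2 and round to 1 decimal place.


Step 1: V^2 = 188.0^2 = 35344.0
Step 2: q = 0.5 * 1.064 * 35344.0
Step 3: q = 18803.0 Pa

18803.0


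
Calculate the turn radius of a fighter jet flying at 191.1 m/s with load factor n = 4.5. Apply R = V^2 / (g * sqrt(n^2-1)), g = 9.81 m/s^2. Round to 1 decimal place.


Step 1: V^2 = 191.1^2 = 36519.21
Step 2: n^2 - 1 = 4.5^2 - 1 = 19.25
Step 3: sqrt(19.25) = 4.387482
Step 4: R = 36519.21 / (9.81 * 4.387482) = 848.5 m

848.5


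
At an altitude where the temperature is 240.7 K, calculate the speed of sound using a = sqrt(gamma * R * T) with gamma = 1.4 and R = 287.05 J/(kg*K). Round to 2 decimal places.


Step 1: gamma * R * T = 1.4 * 287.05 * 240.7 = 96730.109
Step 2: a = sqrt(96730.109) = 311.01 m/s

311.01


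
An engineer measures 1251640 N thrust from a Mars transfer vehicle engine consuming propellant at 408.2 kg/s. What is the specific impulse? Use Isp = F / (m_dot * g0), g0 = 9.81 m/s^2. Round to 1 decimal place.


Step 1: m_dot * g0 = 408.2 * 9.81 = 4004.44
Step 2: Isp = 1251640 / 4004.44 = 312.6 s

312.6


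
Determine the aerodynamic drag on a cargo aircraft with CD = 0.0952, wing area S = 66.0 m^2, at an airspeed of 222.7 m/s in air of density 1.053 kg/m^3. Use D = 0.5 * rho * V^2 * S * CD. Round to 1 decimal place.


Step 1: Dynamic pressure q = 0.5 * 1.053 * 222.7^2 = 26111.9202 Pa
Step 2: Drag D = q * S * CD = 26111.9202 * 66.0 * 0.0952
Step 3: D = 164066.4 N

164066.4


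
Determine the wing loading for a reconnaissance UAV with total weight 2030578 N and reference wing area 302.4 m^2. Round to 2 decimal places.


Step 1: Wing loading = W / S = 2030578 / 302.4
Step 2: Wing loading = 6714.87 N/m^2

6714.87


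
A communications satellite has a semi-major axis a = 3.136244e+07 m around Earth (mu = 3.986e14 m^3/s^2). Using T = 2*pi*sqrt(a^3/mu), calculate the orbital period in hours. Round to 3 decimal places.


Step 1: a^3 / mu = 3.084818e+22 / 3.986e14 = 7.739132e+07
Step 2: sqrt(7.739132e+07) = 8797.2335 s
Step 3: T = 2*pi * 8797.2335 = 55274.65 s
Step 4: T in hours = 55274.65 / 3600 = 15.354 hours

15.354


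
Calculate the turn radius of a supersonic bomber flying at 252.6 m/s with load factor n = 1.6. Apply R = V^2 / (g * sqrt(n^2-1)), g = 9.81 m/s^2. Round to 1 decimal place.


Step 1: V^2 = 252.6^2 = 63806.76
Step 2: n^2 - 1 = 1.6^2 - 1 = 1.56
Step 3: sqrt(1.56) = 1.249
Step 4: R = 63806.76 / (9.81 * 1.249) = 5207.6 m

5207.6


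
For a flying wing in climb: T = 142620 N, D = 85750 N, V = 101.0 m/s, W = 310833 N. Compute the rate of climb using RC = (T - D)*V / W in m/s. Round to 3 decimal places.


Step 1: Excess thrust = T - D = 142620 - 85750 = 56870 N
Step 2: Excess power = 56870 * 101.0 = 5743870.0 W
Step 3: RC = 5743870.0 / 310833 = 18.479 m/s

18.479


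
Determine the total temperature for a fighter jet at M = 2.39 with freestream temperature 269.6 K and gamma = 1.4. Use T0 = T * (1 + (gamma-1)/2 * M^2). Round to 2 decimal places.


Step 1: (gamma-1)/2 = 0.2
Step 2: M^2 = 5.7121
Step 3: 1 + 0.2 * 5.7121 = 2.14242
Step 4: T0 = 269.6 * 2.14242 = 577.60 K

577.60


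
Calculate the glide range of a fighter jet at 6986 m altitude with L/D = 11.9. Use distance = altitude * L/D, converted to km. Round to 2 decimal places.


Step 1: Glide distance = altitude * L/D = 6986 * 11.9 = 83133.4 m
Step 2: Convert to km: 83133.4 / 1000 = 83.13 km

83.13


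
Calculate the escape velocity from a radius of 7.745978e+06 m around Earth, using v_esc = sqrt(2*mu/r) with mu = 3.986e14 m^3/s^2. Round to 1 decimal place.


Step 1: 2*mu/r = 2 * 3.986e14 / 7.745978e+06 = 102917927.2133
Step 2: v_esc = sqrt(102917927.2133) = 10144.8 m/s

10144.8


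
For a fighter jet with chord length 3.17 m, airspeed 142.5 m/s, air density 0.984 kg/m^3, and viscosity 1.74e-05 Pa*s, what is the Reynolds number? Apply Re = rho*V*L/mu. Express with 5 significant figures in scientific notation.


Step 1: Numerator = rho * V * L = 0.984 * 142.5 * 3.17 = 444.4974
Step 2: Re = 444.4974 / 1.74e-05
Step 3: Re = 2.5546e+07

2.5546e+07


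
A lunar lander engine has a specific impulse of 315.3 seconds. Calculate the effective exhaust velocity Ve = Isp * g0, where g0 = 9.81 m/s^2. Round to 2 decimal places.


Step 1: Ve = Isp * g0 = 315.3 * 9.81
Step 2: Ve = 3093.09 m/s

3093.09


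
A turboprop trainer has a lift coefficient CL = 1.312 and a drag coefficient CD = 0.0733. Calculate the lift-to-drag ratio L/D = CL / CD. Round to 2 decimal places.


Step 1: L/D = CL / CD = 1.312 / 0.0733
Step 2: L/D = 17.90

17.90


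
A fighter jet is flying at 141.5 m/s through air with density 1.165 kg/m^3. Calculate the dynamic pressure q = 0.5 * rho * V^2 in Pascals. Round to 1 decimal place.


Step 1: V^2 = 141.5^2 = 20022.25
Step 2: q = 0.5 * 1.165 * 20022.25
Step 3: q = 11663.0 Pa

11663.0


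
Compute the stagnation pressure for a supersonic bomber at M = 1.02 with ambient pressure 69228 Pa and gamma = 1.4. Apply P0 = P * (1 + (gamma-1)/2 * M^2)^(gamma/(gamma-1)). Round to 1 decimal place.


Step 1: (gamma-1)/2 * M^2 = 0.2 * 1.0404 = 0.20808
Step 2: 1 + 0.20808 = 1.20808
Step 3: Exponent gamma/(gamma-1) = 3.5
Step 4: P0 = 69228 * 1.20808^3.5 = 134158.0 Pa

134158.0


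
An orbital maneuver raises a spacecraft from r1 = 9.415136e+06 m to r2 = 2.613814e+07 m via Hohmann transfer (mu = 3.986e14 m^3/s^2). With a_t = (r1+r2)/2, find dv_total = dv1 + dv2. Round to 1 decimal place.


Step 1: Transfer semi-major axis a_t = (9.415136e+06 + 2.613814e+07) / 2 = 1.777664e+07 m
Step 2: v1 (circular at r1) = sqrt(mu/r1) = 6506.62 m/s
Step 3: v_t1 = sqrt(mu*(2/r1 - 1/a_t)) = 7889.83 m/s
Step 4: dv1 = |7889.83 - 6506.62| = 1383.22 m/s
Step 5: v2 (circular at r2) = 3905.09 m/s, v_t2 = 2841.97 m/s
Step 6: dv2 = |3905.09 - 2841.97| = 1063.12 m/s
Step 7: Total delta-v = 1383.22 + 1063.12 = 2446.3 m/s

2446.3


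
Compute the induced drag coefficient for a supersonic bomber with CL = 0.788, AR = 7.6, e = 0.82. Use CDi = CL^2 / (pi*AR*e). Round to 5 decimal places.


Step 1: CL^2 = 0.788^2 = 0.620944
Step 2: pi * AR * e = 3.14159 * 7.6 * 0.82 = 19.578405
Step 3: CDi = 0.620944 / 19.578405 = 0.03172

0.03172


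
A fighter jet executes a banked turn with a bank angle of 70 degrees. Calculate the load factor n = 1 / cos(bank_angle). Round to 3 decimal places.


Step 1: Convert 70 degrees to radians = 1.22173
Step 2: cos(70 deg) = 0.34202
Step 3: n = 1 / 0.34202 = 2.924

2.924


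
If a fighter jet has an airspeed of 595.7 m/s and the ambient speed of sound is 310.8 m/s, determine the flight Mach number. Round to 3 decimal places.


Step 1: M = V / a = 595.7 / 310.8
Step 2: M = 1.917

1.917


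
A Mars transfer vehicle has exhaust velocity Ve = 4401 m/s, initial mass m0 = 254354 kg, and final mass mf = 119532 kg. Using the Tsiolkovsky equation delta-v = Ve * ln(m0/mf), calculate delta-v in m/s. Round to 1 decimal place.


Step 1: Mass ratio m0/mf = 254354 / 119532 = 2.127916
Step 2: ln(2.127916) = 0.755143
Step 3: delta-v = 4401 * 0.755143 = 3323.4 m/s

3323.4


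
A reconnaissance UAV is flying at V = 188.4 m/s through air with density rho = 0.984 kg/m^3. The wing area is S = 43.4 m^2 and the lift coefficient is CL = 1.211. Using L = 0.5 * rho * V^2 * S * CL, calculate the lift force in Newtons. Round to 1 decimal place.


Step 1: Calculate dynamic pressure q = 0.5 * 0.984 * 188.4^2 = 0.5 * 0.984 * 35494.56 = 17463.3235 Pa
Step 2: Multiply by wing area and lift coefficient: L = 17463.3235 * 43.4 * 1.211
Step 3: L = 757908.2408 * 1.211 = 917826.9 N

917826.9


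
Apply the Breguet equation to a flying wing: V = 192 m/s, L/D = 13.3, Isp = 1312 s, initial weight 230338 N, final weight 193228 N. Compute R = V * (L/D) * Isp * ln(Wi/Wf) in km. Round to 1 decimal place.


Step 1: Coefficient = V * (L/D) * Isp = 192 * 13.3 * 1312 = 3350323.2 m
Step 2: Wi/Wf = 230338 / 193228 = 1.192053
Step 3: ln(1.192053) = 0.175677
Step 4: R = 3350323.2 * 0.175677 = 588574.6 m = 588.6 km

588.6


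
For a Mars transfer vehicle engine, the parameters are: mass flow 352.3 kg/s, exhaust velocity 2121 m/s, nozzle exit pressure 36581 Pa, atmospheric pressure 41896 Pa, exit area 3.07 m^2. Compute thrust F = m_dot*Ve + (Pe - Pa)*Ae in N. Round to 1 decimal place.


Step 1: Momentum thrust = m_dot * Ve = 352.3 * 2121 = 747228.3 N
Step 2: Pressure thrust = (Pe - Pa) * Ae = (36581 - 41896) * 3.07 = -16317.05 N
Step 3: Total thrust F = 747228.3 + -16317.05 = 730911.3 N

730911.3


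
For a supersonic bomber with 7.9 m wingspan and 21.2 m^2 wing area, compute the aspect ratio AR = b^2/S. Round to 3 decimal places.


Step 1: b^2 = 7.9^2 = 62.41
Step 2: AR = 62.41 / 21.2 = 2.944

2.944


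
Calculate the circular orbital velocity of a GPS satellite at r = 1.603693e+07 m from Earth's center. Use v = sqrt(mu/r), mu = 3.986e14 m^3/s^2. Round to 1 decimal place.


Step 1: mu / r = 3.986e14 / 1.603693e+07 = 24855131.2502
Step 2: v = sqrt(24855131.2502) = 4985.5 m/s

4985.5


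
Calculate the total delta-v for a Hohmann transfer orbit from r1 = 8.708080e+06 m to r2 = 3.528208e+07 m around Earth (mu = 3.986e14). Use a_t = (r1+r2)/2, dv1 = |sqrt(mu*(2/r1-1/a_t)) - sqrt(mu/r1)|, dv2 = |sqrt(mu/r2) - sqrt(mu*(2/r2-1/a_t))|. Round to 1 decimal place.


Step 1: Transfer semi-major axis a_t = (8.708080e+06 + 3.528208e+07) / 2 = 2.199508e+07 m
Step 2: v1 (circular at r1) = sqrt(mu/r1) = 6765.62 m/s
Step 3: v_t1 = sqrt(mu*(2/r1 - 1/a_t)) = 8568.83 m/s
Step 4: dv1 = |8568.83 - 6765.62| = 1803.22 m/s
Step 5: v2 (circular at r2) = 3361.18 m/s, v_t2 = 2114.9 m/s
Step 6: dv2 = |3361.18 - 2114.9| = 1246.28 m/s
Step 7: Total delta-v = 1803.22 + 1246.28 = 3049.5 m/s

3049.5


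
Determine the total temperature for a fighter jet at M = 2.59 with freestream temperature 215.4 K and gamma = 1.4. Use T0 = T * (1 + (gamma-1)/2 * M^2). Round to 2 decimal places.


Step 1: (gamma-1)/2 = 0.2
Step 2: M^2 = 6.7081
Step 3: 1 + 0.2 * 6.7081 = 2.34162
Step 4: T0 = 215.4 * 2.34162 = 504.38 K

504.38


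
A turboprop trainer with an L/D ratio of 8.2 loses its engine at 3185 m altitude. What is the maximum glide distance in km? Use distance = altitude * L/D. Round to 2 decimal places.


Step 1: Glide distance = altitude * L/D = 3185 * 8.2 = 26117.0 m
Step 2: Convert to km: 26117.0 / 1000 = 26.12 km

26.12


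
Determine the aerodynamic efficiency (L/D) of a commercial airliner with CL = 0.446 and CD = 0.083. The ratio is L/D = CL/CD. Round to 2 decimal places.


Step 1: L/D = CL / CD = 0.446 / 0.083
Step 2: L/D = 5.37

5.37


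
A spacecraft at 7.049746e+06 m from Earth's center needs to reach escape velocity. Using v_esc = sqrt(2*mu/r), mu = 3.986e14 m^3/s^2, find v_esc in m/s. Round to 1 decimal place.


Step 1: 2*mu/r = 2 * 3.986e14 / 7.049746e+06 = 113082088.3476
Step 2: v_esc = sqrt(113082088.3476) = 10634.0 m/s

10634.0


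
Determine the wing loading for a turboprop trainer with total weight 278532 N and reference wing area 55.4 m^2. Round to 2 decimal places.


Step 1: Wing loading = W / S = 278532 / 55.4
Step 2: Wing loading = 5027.65 N/m^2

5027.65


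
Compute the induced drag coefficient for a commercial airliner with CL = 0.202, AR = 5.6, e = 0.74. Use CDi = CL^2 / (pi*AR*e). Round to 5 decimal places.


Step 1: CL^2 = 0.202^2 = 0.040804
Step 2: pi * AR * e = 3.14159 * 5.6 * 0.74 = 13.01876
Step 3: CDi = 0.040804 / 13.01876 = 0.00313

0.00313


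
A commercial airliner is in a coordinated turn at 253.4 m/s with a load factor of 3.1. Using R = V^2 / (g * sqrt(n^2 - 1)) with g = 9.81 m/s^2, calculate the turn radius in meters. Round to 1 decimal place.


Step 1: V^2 = 253.4^2 = 64211.56
Step 2: n^2 - 1 = 3.1^2 - 1 = 8.61
Step 3: sqrt(8.61) = 2.93428
Step 4: R = 64211.56 / (9.81 * 2.93428) = 2230.7 m

2230.7


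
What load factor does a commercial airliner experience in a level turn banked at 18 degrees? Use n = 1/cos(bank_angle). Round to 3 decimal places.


Step 1: Convert 18 degrees to radians = 0.314159
Step 2: cos(18 deg) = 0.951057
Step 3: n = 1 / 0.951057 = 1.051

1.051


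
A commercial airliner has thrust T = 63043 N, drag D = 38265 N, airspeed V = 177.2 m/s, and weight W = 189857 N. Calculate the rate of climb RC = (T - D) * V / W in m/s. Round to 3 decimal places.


Step 1: Excess thrust = T - D = 63043 - 38265 = 24778 N
Step 2: Excess power = 24778 * 177.2 = 4390661.6 W
Step 3: RC = 4390661.6 / 189857 = 23.126 m/s

23.126


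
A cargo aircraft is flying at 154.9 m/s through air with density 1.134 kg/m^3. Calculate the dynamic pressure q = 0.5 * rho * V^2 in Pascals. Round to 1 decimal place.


Step 1: V^2 = 154.9^2 = 23994.01
Step 2: q = 0.5 * 1.134 * 23994.01
Step 3: q = 13604.6 Pa

13604.6


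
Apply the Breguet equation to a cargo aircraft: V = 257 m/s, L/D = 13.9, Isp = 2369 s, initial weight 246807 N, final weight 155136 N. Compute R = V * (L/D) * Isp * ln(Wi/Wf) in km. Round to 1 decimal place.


Step 1: Coefficient = V * (L/D) * Isp = 257 * 13.9 * 2369 = 8462778.7 m
Step 2: Wi/Wf = 246807 / 155136 = 1.590907
Step 3: ln(1.590907) = 0.464305
Step 4: R = 8462778.7 * 0.464305 = 3929306.3 m = 3929.3 km

3929.3
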